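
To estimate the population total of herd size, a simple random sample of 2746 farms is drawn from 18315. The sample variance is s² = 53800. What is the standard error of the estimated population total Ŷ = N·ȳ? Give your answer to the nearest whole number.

74744

Var(Ŷ) = N²·Var(ȳ) = N²·(1 − n/N)·s²/n.
f = 2746/18315 = 0.14993175; Var(ȳ) = 0.85006825·53800/2746 = 16.654651.
Var(Ŷ) = 18315² · 16.654651 = 5.5866232 × 10^9.
SE(Ŷ) = √(5.5866232 × 10^9) = 74744.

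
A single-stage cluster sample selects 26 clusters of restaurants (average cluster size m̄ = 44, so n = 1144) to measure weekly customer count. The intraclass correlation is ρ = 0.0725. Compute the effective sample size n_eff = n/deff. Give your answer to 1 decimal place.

deff = 1 + (44 − 1)·0.0725 = 1 + 3.1175 = 4.1175.
n_eff = 1144 / 4.1175 = 277.8.

277.8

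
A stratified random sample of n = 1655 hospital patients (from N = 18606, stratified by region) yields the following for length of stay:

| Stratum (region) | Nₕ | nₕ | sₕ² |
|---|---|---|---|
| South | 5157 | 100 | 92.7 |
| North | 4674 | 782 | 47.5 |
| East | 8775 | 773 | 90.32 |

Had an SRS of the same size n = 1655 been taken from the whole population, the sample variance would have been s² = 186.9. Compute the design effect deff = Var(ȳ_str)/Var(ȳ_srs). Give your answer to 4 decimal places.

Var(ȳ_str) = Σ Wₕ²(1−fₕ)sₕ²/nₕ with Wₕ = Nₕ/18606:
  South: (5157/18606)²·(1−100/5157)·92.7/100 = 0.069833496
  North: (4674/18606)²·(1−782/4674)·47.5/782 = 0.0031918492
  East: (8775/18606)²·(1−773/8775)·90.32/773 = 0.023699767
  → Var(ȳ_str) = 0.096725112.
Var(ȳ_srs) = (1 − 1655/18606)·186.9/1655 = 0.10288537.
deff = 0.096725112 / 0.10288537 = 0.9401.

0.9401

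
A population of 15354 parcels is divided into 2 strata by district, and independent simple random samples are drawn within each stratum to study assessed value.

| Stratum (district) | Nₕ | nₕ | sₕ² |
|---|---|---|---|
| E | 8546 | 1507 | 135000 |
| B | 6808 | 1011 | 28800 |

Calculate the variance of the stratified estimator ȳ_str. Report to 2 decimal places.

Var(ȳ_str) = Σₕ Wₕ²(1 − fₕ)sₕ²/nₕ with Wₕ = Nₕ/N, N = 15354.
E: Wₕ = 0.55659763; term = 0.55659763²·(1 − 0.17633981)·135000/1507 = 22.858688.
B: Wₕ = 0.44340237; term = 0.44340237²·(1 − 0.14850176)·28800/1011 = 4.7689317.
Sum = 27.62762.

27.63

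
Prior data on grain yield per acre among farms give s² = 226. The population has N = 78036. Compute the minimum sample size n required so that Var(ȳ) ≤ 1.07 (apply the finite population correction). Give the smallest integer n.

211

Without fpc, n₀ = s²/D = 226/1.07 = 211.2150.
With fpc, (1 − n/N)·s²/n ≤ D requires n ≥ n₀/(1 + n₀/N) = 211.2150/(1 + 211.2150/78036) = 210.6449.
Rounding up, n = 211.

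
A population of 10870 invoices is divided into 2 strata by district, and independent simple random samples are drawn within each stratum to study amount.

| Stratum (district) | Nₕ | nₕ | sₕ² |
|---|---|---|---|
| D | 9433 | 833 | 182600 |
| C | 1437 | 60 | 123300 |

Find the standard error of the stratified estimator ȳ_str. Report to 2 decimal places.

Var(ȳ_str) = Σₕ Wₕ²(1 − fₕ)sₕ²/nₕ with Wₕ = Nₕ/N, N = 10870.
D: Wₕ = 0.86780129; term = 0.86780129²·(1 − 0.08830701)·182600/833 = 150.50293.
C: Wₕ = 0.13219871; term = 0.13219871²·(1 − 0.04175365)·123300/60 = 34.414657.
Sum = 184.91759.
SE = √(184.91759) = 13.60.

13.60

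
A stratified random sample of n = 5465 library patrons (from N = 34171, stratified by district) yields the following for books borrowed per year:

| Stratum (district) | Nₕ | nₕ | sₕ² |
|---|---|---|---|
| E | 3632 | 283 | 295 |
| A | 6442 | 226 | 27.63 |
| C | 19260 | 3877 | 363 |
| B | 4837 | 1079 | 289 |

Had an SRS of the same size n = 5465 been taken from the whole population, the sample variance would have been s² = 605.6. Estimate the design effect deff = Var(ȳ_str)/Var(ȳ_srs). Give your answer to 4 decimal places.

Var(ȳ_str) = Σ Wₕ²(1−fₕ)sₕ²/nₕ with Wₕ = Nₕ/34171:
  E: (3632/34171)²·(1−283/3632)·295/283 = 0.010858784
  A: (6442/34171)²·(1−226/6442)·27.63/226 = 0.0041926518
  C: (19260/34171)²·(1−3877/19260)·363/3877 = 0.023757064
  B: (4837/34171)²·(1−1079/4837)·289/1079 = 0.0041695951
  → Var(ȳ_str) = 0.042978095.
Var(ȳ_srs) = (1 − 5465/34171)·605.6/5465 = 0.093091642.
deff = 0.042978095 / 0.093091642 = 0.4617.

0.4617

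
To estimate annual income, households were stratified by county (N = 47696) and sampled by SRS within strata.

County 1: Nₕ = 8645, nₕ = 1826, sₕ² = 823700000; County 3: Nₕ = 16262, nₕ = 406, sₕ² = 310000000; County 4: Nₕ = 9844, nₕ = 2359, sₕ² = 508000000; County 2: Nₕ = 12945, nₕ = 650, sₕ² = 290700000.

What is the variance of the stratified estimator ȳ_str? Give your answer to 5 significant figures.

136500

Var(ȳ_str) = Σₕ Wₕ²(1 − fₕ)sₕ²/nₕ with Wₕ = Nₕ/N, N = 47696.
County 1: Wₕ = 0.18125210; term = 0.18125210²·(1 − 0.21122036)·823700000/1826 = 11689.342.
County 3: Wₕ = 0.34095102; term = 0.34095102²·(1 − 0.02496618)·310000000/406 = 86544.473.
County 4: Wₕ = 0.20639047; term = 0.20639047²·(1 − 0.23963836)·508000000/2359 = 6974.8563.
County 2: Wₕ = 0.27140641; term = 0.27140641²·(1 − 0.05021244)·290700000/650 = 31289.48.
Sum = 136498.15.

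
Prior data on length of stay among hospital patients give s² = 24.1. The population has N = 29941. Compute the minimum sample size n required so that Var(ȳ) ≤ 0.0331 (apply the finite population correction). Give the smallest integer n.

Without fpc, n₀ = s²/D = 24.1/0.0331 = 728.0967.
With fpc, (1 − n/N)·s²/n ≤ D requires n ≥ n₀/(1 + n₀/N) = 728.0967/(1 + 728.0967/29941) = 710.8114.
Rounding up, n = 711.

711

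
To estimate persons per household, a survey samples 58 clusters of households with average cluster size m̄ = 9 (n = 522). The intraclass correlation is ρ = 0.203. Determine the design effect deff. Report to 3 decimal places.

deff = 1 + (9 − 1)·0.203 = 1 + 1.624 = 2.624.

2.624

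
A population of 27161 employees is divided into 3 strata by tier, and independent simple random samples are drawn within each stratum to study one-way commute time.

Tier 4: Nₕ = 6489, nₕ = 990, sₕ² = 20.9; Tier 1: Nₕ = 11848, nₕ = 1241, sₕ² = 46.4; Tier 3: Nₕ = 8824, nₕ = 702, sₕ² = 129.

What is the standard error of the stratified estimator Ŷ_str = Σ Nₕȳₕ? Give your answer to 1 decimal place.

Var(Ŷ_str) = Σₕ Nₕ²(1 − fₕ)sₕ²/nₕ.
Tier 4: 6489²·(1 − 990/6489)·20.9/990 = 753308.01.
Tier 1: 11848²·(1 − 1241/11848)·46.4/1241 = 4.698766 × 10^6.
Tier 3: 8824²·(1 − 702/8824)·129/702 = 1.3169858 × 10^7.
Sum = 1.8621932 × 10^7.
SE = √(1.8621932 × 10^7) = 4315.3.

4315.3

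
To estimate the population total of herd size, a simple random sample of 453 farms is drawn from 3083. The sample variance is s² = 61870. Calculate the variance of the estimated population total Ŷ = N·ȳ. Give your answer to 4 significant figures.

Var(Ŷ) = N²·Var(ȳ) = N²·(1 − n/N)·s²/n.
f = 453/3083 = 0.14693480; Var(ȳ) = 0.85306520·61870/453 = 116.51025.
Var(Ŷ) = 3083² · 116.51025 = 1.107417 × 10^9.

1.107 × 10^9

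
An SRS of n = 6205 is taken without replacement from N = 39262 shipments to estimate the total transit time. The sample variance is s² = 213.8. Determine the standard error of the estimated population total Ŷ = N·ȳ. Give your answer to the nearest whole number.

6687

Var(Ŷ) = N²·Var(ȳ) = N²·(1 − n/N)·s²/n.
f = 6205/39262 = 0.15804085; Var(ȳ) = 0.84195915·213.8/6205 = 0.029010615.
Var(Ŷ) = 39262² · 0.029010615 = 4.4719998 × 10^7.
SE(Ŷ) = √(4.4719998 × 10^7) = 6687.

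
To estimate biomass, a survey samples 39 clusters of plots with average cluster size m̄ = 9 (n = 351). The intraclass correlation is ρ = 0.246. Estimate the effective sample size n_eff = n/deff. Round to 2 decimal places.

118.26

deff = 1 + (9 − 1)·0.246 = 1 + 1.968 = 2.968.
n_eff = 351 / 2.968 = 118.26.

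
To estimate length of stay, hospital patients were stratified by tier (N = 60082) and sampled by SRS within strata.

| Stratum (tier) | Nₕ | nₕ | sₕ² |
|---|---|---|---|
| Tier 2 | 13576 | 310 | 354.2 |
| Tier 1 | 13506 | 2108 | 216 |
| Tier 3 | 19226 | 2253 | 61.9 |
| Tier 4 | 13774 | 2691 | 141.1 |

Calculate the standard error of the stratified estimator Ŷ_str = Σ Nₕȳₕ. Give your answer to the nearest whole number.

Var(Ŷ_str) = Σₕ Nₕ²(1 − fₕ)sₕ²/nₕ.
Tier 2: 13576²·(1 − 310/13576)·354.2/310 = 2.0577788 × 10^8.
Tier 1: 13506²·(1 − 2108/13506)·216/2108 = 1.577388 × 10^7.
Tier 3: 19226²·(1 − 2253/19226)·61.9/2253 = 8.9655514 × 10^6.
Tier 4: 13774²·(1 − 2691/13774)·141.1/2691 = 8.0044358 × 10^6.
Sum = 2.3852175 × 10^8.
SE = √(2.3852175 × 10^8) = 15444.

15444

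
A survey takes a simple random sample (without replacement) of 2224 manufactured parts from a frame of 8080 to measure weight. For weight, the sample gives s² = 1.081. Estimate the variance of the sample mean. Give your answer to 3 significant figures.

Under SRS without replacement, Var(ȳ) = (1 − f)·s²/n with f = n/N = 2224/8080 = 0.27524752.
Var(ȳ) = (1 − 0.27524752)·1.081/2224 = 0.72475248·4.8606115 × 10^-4 = 3.5227402 × 10^-4.

3.52 × 10^-4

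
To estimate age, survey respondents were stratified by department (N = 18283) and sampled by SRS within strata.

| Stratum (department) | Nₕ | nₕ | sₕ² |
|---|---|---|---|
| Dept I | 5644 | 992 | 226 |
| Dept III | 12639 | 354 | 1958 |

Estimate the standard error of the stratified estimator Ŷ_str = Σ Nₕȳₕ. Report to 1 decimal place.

29407.3

Var(Ŷ_str) = Σₕ Nₕ²(1 − fₕ)sₕ²/nₕ.
Dept I: 5644²·(1 − 992/5644)·226/992 = 5.9816842 × 10^6.
Dept III: 12639²·(1 − 354/12639)·1958/354 = 8.5881041 × 10^8.
Sum = 8.6479209 × 10^8.
SE = √(8.6479209 × 10^8) = 29407.3.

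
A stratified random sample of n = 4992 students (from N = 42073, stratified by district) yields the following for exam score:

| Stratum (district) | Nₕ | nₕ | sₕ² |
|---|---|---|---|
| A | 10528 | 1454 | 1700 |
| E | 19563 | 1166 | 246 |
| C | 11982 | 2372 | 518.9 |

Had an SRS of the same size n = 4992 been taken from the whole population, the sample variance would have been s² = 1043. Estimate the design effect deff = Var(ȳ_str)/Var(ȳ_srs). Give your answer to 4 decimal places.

0.6529

Var(ȳ_str) = Σ Wₕ²(1−fₕ)sₕ²/nₕ with Wₕ = Nₕ/42073:
  A: (10528/42073)²·(1−1454/10528)·1700/1454 = 0.063098961
  E: (19563/42073)²·(1−1166/19563)·246/1166 = 0.042895532
  C: (11982/42073)²·(1−2372/11982)·518.9/2372 = 0.014230322
  → Var(ȳ_str) = 0.12022482.
Var(ȳ_srs) = (1 − 4992/42073)·1043/4992 = 0.18414405.
deff = 0.12022482 / 0.18414405 = 0.6529.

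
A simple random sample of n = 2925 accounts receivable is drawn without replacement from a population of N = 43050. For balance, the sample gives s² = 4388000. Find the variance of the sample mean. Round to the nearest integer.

Under SRS without replacement, Var(ȳ) = (1 − f)·s²/n with f = n/N = 2925/43050 = 0.06794425.
Var(ȳ) = (1 − 0.06794425)·4388000/2925 = 0.93205575·1500.1709 = 1398.2429.

1398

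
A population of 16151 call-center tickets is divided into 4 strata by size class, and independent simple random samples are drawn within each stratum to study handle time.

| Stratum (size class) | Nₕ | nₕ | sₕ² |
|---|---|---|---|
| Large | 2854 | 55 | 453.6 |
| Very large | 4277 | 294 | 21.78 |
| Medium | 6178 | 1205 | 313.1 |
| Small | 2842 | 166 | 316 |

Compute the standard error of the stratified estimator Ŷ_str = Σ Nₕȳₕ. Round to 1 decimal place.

Var(Ŷ_str) = Σₕ Nₕ²(1 − fₕ)sₕ²/nₕ.
Large: 2854²·(1 − 55/2854)·453.6/55 = 6.5882068 × 10^7.
Very large: 4277²·(1 − 294/4277)·21.78/294 = 1.2620022 × 10^6.
Medium: 6178²·(1 − 1205/6178)·313.1/1205 = 7.9829312 × 10^6.
Small: 2842²·(1 − 166/2842)·316/166 = 1.4477353 × 10^7.
Sum = 8.9604354 × 10^7.
SE = √(8.9604354 × 10^7) = 9466.0.

9466.0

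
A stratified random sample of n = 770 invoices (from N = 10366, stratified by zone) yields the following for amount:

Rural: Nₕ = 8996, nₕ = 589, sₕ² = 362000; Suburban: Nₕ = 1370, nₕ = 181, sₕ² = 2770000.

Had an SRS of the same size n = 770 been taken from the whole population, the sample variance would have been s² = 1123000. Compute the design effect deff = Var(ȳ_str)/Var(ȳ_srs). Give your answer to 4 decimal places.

Var(ȳ_str) = Σ Wₕ²(1−fₕ)sₕ²/nₕ with Wₕ = Nₕ/10366:
  Rural: (8996/10366)²·(1−589/8996)·362000/589 = 432.57494
  Suburban: (1370/10366)²·(1−181/1370)·2770000/181 = 231.99638
  → Var(ȳ_str) = 664.57132.
Var(ȳ_srs) = (1 − 770/10366)·1123000/770 = 1350.1066.
deff = 664.57132 / 1350.1066 = 0.4922.

0.4922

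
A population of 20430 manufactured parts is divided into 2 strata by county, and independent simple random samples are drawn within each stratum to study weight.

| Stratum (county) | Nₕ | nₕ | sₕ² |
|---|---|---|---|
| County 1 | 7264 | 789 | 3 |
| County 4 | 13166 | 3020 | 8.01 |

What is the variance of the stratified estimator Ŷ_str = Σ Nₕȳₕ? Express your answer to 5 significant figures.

Var(Ŷ_str) = Σₕ Nₕ²(1 − fₕ)sₕ²/nₕ.
County 1: 7264²·(1 − 789/7264)·3/789 = 178838.02.
County 4: 13166²·(1 − 3020/13166)·8.01/3020 = 354302.55.
Sum = 533140.57.

533140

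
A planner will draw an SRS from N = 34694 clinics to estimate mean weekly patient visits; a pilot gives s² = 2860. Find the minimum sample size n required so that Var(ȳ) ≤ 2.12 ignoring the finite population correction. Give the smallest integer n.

1350

Without fpc, n₀ = s²/D = 2860/2.12 = 1349.0566.
Rounding up, n = 1350.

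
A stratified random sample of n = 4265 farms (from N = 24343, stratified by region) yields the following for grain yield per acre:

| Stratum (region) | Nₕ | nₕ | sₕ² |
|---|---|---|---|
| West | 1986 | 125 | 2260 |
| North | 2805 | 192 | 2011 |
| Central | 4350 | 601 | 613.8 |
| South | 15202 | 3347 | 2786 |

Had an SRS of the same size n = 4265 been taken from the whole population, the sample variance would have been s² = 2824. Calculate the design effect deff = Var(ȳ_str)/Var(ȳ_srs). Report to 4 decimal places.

Var(ȳ_str) = Σ Wₕ²(1−fₕ)sₕ²/nₕ with Wₕ = Nₕ/24343:
  West: (1986/24343)²·(1−125/1986)·2260/125 = 0.11276539
  North: (2805/24343)²·(1−192/2805)·2011/192 = 0.12954925
  Central: (4350/24343)²·(1−601/4350)·613.8/601 = 0.028106639
  South: (15202/24343)²·(1−3347/15202)·2786/3347 = 0.25315091
  → Var(ȳ_str) = 0.52357219.
Var(ȳ_srs) = (1 − 4265/24343)·2824/4265 = 0.54612494.
deff = 0.52357219 / 0.54612494 = 0.9587.

0.9587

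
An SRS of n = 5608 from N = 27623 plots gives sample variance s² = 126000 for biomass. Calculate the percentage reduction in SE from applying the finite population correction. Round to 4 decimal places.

10.7262

f = n/N = 5608/27623 = 0.20301922.
SE_no-fpc = √(s²/n) = 4.740032; SE_fpc = √((1−f)s²/n) = 4.2316057.
Ratio = √(1−f) = 0.89273780. Reduction = 100·(1 − 0.89273780) = 10.7262%.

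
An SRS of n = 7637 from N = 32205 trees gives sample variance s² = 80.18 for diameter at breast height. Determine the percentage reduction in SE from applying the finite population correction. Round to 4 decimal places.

f = n/N = 7637/32205 = 0.23713709.
SE_no-fpc = √(s²/n) = 0.10246408; SE_fpc = √((1−f)s²/n) = 0.089494198.
Ratio = √(1−f) = 0.87342024. Reduction = 100·(1 − 0.87342024) = 12.6580%.

12.6580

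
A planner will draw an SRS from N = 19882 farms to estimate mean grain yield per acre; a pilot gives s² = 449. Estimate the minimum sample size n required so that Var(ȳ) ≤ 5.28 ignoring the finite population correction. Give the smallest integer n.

Without fpc, n₀ = s²/D = 449/5.28 = 85.0379.
Rounding up, n = 86.

86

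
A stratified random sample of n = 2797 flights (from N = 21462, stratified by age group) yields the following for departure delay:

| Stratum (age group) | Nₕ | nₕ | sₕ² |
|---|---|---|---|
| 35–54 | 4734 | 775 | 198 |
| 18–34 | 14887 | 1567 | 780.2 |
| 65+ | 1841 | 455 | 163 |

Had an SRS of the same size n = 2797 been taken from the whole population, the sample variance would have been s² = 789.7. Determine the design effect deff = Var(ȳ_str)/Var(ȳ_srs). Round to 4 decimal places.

Var(ȳ_str) = Σ Wₕ²(1−fₕ)sₕ²/nₕ with Wₕ = Nₕ/21462:
  35–54: (4734/21462)²·(1−775/4734)·198/775 = 0.010395296
  18–34: (14887/21462)²·(1−1567/14887)·780.2/1567 = 0.21434235
  65+: (1841/21462)²·(1−455/1841)·163/455 = 0.001984508
  → Var(ȳ_str) = 0.22672215.
Var(ȳ_srs) = (1 − 2797/21462)·789.7/2797 = 0.24554295.
deff = 0.22672215 / 0.24554295 = 0.9234.

0.9234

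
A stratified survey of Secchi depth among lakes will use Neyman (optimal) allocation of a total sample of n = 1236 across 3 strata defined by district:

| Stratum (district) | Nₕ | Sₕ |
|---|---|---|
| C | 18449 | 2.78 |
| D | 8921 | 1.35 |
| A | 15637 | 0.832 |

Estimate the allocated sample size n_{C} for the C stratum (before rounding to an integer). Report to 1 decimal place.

830.4

Neyman allocation: nₕ = n·NₕSₕ / Σⱼ NⱼSⱼ.
Σ NⱼSⱼ = 18449·2.78 + 8921·1.35 + 15637·0.832 = 76341.554.
n_{C} = 1236·18449·2.78 / 76341.554 = 830.4.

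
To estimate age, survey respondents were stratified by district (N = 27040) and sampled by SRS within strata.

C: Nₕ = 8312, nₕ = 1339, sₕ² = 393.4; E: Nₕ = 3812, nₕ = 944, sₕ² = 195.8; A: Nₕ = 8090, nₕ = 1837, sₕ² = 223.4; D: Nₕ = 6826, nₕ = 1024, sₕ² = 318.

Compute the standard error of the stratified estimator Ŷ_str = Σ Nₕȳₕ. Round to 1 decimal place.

6143.9

Var(Ŷ_str) = Σₕ Nₕ²(1 − fₕ)sₕ²/nₕ.
C: 8312²·(1 − 1339/8312)·393.4/1339 = 1.7028601 × 10^7.
E: 3812²·(1 − 944/3812)·195.8/944 = 2.2676328 × 10^6.
A: 8090²·(1 − 1837/8090)·223.4/1837 = 6.151924 × 10^6.
D: 6826²·(1 − 1024/6826)·318/1024 = 1.2299039 × 10^7.
Sum = 3.7747197 × 10^7.
SE = √(3.7747197 × 10^7) = 6143.9.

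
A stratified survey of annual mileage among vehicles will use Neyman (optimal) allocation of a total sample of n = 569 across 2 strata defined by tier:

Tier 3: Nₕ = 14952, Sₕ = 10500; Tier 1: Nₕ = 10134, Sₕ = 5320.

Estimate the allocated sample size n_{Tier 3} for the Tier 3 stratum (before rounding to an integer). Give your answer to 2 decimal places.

423.55

Neyman allocation: nₕ = n·NₕSₕ / Σⱼ NⱼSⱼ.
Σ NⱼSⱼ = 14952·10500 + 10134·5320 = 2.1090888 × 10^8.
n_{Tier 3} = 569·14952·10500 / (2.1090888 × 10^8) = 423.55.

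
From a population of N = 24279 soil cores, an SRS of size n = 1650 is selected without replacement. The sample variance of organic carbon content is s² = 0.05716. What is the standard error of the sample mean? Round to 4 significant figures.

0.005682

Under SRS without replacement, Var(ȳ) = (1 − f)·s²/n with f = n/N = 1650/24279 = 0.06795997.
Var(ȳ) = (1 − 0.06795997)·0.05716/1650 = 0.93204003·3.4642424 × 10^-5 = 3.2288126 × 10^-5.
SE(ȳ) = √(3.2288126 × 10^-5) = 0.005682.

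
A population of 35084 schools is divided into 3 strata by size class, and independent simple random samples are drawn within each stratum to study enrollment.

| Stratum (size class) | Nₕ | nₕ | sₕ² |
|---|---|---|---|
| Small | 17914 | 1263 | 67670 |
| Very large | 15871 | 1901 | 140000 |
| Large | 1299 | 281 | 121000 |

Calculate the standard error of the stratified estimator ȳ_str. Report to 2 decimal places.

5.17

Var(ȳ_str) = Σₕ Wₕ²(1 − fₕ)sₕ²/nₕ with Wₕ = Nₕ/N, N = 35084.
Small: Wₕ = 0.51060312; term = 0.51060312²·(1 − 0.07050352)·67670/1263 = 12.98397.
Very large: Wₕ = 0.45237145; term = 0.45237145²·(1 − 0.11977821)·140000/1901 = 13.265646.
Large: Wₕ = 0.03702542; term = 0.03702542²·(1 − 0.21632025)·121000/281 = 0.46261294.
Sum = 26.712229.
SE = √(26.712229) = 5.17.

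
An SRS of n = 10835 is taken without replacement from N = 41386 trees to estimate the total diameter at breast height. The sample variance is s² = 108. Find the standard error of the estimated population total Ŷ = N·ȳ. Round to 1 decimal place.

Var(Ŷ) = N²·Var(ȳ) = N²·(1 − n/N)·s²/n.
f = 10835/41386 = 0.26180351; Var(ȳ) = 0.73819649·108/10835 = 0.0073581192.
Var(Ŷ) = 41386² · 0.0073581192 = 1.2602994 × 10^7.
SE(Ŷ) = √(1.2602994 × 10^7) = 3550.1.

3550.1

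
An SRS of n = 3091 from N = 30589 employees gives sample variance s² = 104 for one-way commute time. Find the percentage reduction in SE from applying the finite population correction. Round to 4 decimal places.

5.1870

f = n/N = 3091/30589 = 0.10104940.
SE_no-fpc = √(s²/n) = 0.18342865; SE_fpc = √((1−f)s²/n) = 0.17391422.
Ratio = √(1−f) = 0.94813006. Reduction = 100·(1 − 0.94813006) = 5.1870%.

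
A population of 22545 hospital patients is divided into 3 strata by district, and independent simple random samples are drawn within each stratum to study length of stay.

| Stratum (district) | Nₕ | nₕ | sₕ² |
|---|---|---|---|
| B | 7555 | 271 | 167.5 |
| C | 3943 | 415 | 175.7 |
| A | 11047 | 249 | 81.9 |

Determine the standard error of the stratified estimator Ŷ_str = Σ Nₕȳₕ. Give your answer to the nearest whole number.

8896

Var(Ŷ_str) = Σₕ Nₕ²(1 − fₕ)sₕ²/nₕ.
B: 7555²·(1 − 271/7555)·167.5/271 = 3.4013391 × 10^7.
C: 3943²·(1 − 415/3943)·175.7/415 = 5.889508 × 10^6.
A: 11047²·(1 − 249/11047)·81.9/249 = 3.9234871 × 10^7.
Sum = 7.913777 × 10^7.
SE = √(7.913777 × 10^7) = 8896.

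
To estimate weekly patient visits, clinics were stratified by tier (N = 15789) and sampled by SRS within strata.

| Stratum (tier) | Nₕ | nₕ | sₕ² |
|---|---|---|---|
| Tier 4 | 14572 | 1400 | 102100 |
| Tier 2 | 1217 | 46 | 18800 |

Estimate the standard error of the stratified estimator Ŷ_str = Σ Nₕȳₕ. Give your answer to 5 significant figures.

Var(Ŷ_str) = Σₕ Nₕ²(1 − fₕ)sₕ²/nₕ.
Tier 4: 14572²·(1 − 1400/14572)·102100/1400 = 1.3998084 × 10^10.
Tier 2: 1217²·(1 − 46/1217)·18800/46 = 5.8243503 × 10^8.
Sum = 1.4580519 × 10^10.
SE = √(1.4580519 × 10^10) = 120750.

120750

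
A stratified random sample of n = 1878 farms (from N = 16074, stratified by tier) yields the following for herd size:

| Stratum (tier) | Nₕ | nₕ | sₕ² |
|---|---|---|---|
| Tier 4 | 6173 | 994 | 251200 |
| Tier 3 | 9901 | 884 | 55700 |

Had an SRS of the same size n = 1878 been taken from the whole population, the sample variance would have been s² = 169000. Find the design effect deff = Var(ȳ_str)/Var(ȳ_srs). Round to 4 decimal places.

Var(ȳ_str) = Σ Wₕ²(1−fₕ)sₕ²/nₕ with Wₕ = Nₕ/16074:
  Tier 4: (6173/16074)²·(1−994/6173)·251200/994 = 31.269973
  Tier 3: (9901/16074)²·(1−884/9901)·55700/884 = 21.77189
  → Var(ȳ_str) = 53.041863.
Var(ȳ_srs) = (1 − 1878/16074)·169000/1878 = 79.475477.
deff = 53.041863 / 79.475477 = 0.6674.

0.6674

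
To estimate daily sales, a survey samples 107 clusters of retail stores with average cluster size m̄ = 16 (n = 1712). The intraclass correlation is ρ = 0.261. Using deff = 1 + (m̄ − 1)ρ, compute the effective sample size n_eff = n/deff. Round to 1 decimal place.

348.3

deff = 1 + (16 − 1)·0.261 = 1 + 3.915 = 4.915.
n_eff = 1712 / 4.915 = 348.3.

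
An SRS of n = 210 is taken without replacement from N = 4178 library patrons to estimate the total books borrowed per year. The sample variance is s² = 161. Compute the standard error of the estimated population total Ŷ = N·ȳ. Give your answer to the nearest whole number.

Var(Ŷ) = N²·Var(ȳ) = N²·(1 − n/N)·s²/n.
f = 210/4178 = 0.05026328; Var(ȳ) = 0.94973672·161/210 = 0.72813148.
Var(Ŷ) = 4178² · 0.72813148 = 1.2710033 × 10^7.
SE(Ŷ) = √(1.2710033 × 10^7) = 3565.

3565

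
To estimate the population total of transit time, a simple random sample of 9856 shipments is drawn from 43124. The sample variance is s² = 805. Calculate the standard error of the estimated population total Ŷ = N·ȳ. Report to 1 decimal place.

Var(Ŷ) = N²·Var(ȳ) = N²·(1 − n/N)·s²/n.
f = 9856/43124 = 0.22855023; Var(ȳ) = 0.77144977·805/9856 = 0.063009037.
Var(Ŷ) = 43124² · 0.063009037 = 1.1717661 × 10^8.
SE(Ŷ) = √(1.1717661 × 10^8) = 10824.8.

10824.8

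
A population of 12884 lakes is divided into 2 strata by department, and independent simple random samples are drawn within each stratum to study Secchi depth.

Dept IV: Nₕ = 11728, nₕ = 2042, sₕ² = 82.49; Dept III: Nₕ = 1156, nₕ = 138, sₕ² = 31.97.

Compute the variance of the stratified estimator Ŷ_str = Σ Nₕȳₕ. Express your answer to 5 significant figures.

Var(Ŷ_str) = Σₕ Nₕ²(1 − fₕ)sₕ²/nₕ.
Dept IV: 11728²·(1 − 2042/11728)·82.49/2042 = 4.588957 × 10^6.
Dept III: 1156²·(1 − 138/1156)·31.97/138 = 272627.19.
Sum = 4.8615842 × 10^6.

4.8616 × 10^6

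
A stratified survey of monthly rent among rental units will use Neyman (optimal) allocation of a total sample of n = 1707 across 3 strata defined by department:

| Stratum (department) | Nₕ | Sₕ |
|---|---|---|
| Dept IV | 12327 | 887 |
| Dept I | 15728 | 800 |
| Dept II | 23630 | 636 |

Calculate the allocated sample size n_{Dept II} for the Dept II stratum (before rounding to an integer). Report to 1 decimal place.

665.6

Neyman allocation: nₕ = n·NₕSₕ / Σⱼ NⱼSⱼ.
Σ NⱼSⱼ = 12327·887 + 15728·800 + 23630·636 = 3.8545129 × 10^7.
n_{Dept II} = 1707·23630·636 / (3.8545129 × 10^7) = 665.6.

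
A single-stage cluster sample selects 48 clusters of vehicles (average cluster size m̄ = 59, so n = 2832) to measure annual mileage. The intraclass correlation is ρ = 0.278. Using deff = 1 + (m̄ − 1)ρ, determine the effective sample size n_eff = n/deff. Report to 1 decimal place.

deff = 1 + (59 − 1)·0.278 = 1 + 16.124 = 17.124.
n_eff = 2832 / 17.124 = 165.4.

165.4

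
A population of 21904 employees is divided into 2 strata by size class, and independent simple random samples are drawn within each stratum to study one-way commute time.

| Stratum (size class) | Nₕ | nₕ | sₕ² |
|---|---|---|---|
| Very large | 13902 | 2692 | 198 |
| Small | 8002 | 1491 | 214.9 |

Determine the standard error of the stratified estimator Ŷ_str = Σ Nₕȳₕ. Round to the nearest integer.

Var(Ŷ_str) = Σₕ Nₕ²(1 − fₕ)sₕ²/nₕ.
Very large: 13902²·(1 − 2692/13902)·198/2692 = 1.1462333 × 10^7.
Small: 8002²·(1 − 1491/8002)·214.9/1491 = 7.5093961 × 10^6.
Sum = 1.8971729 × 10^7.
SE = √(1.8971729 × 10^7) = 4356.

4356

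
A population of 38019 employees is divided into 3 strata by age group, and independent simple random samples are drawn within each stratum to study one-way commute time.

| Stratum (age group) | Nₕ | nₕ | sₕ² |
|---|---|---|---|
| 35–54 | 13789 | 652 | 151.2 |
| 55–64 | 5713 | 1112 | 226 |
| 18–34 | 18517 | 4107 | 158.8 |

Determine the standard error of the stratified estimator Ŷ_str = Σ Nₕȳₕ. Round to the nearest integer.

7594

Var(Ŷ_str) = Σₕ Nₕ²(1 − fₕ)sₕ²/nₕ.
35–54: 13789²·(1 − 652/13789)·151.2/652 = 4.2008112 × 10^7.
55–64: 5713²·(1 − 1112/5713)·226/1112 = 5.3421996 × 10^6.
18–34: 18517²·(1 − 4107/18517)·158.8/4107 = 1.0317166 × 10^7.
Sum = 5.7667478 × 10^7.
SE = √(5.7667478 × 10^7) = 7594.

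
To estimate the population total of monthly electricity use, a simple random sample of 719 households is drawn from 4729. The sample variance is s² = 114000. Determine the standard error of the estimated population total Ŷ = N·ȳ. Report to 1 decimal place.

Var(Ŷ) = N²·Var(ȳ) = N²·(1 − n/N)·s²/n.
f = 719/4729 = 0.15204060; Var(ȳ) = 0.84795940·114000/719 = 134.44697.
Var(Ŷ) = 4729² · 134.44697 = 3.0066969 × 10^9.
SE(Ŷ) = √(3.0066969 × 10^9) = 54833.4.

54833.4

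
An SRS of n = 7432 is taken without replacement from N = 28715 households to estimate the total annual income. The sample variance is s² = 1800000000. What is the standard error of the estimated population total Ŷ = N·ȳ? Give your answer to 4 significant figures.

1.217 × 10^7

Var(Ŷ) = N²·Var(ȳ) = N²·(1 − n/N)·s²/n.
f = 7432/28715 = 0.25881943; Var(ȳ) = 0.74118057·1800000000/7432 = 179510.9.
Var(Ŷ) = 28715² · 179510.9 = 1.4801593 × 10^14.
SE(Ŷ) = √(1.4801593 × 10^14) = 1.217 × 10^7.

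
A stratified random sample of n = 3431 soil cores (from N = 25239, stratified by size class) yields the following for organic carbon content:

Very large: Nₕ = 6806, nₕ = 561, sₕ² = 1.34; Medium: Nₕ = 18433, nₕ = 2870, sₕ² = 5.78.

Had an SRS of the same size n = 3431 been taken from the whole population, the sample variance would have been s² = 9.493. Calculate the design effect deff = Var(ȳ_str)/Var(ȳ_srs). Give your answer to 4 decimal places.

Var(ȳ_str) = Σ Wₕ²(1−fₕ)sₕ²/nₕ with Wₕ = Nₕ/25239:
  Very large: (6806/25239)²·(1−561/6806)·1.34/561 = 1.5937568 × 10^-4
  Medium: (18433/25239)²·(1−2870/18433)·5.78/2870 = 9.0696598 × 10^-4
  → Var(ȳ_str) = 0.0010663417.
Var(ȳ_srs) = (1 − 3431/25239)·9.493/3431 = 0.0023907076.
deff = 0.0010663417 / 0.0023907076 = 0.4460.

0.4460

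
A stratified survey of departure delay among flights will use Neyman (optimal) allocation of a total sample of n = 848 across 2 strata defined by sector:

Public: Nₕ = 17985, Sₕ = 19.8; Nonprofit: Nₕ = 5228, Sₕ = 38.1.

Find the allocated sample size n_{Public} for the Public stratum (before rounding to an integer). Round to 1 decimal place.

Neyman allocation: nₕ = n·NₕSₕ / Σⱼ NⱼSⱼ.
Σ NⱼSⱼ = 17985·19.8 + 5228·38.1 = 555289.8.
n_{Public} = 848·17985·19.8 / 555289.8 = 543.8.

543.8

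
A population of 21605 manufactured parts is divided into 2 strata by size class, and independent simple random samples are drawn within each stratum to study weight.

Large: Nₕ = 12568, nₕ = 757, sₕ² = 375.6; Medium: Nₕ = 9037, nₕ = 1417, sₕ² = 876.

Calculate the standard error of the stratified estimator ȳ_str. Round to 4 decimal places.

Var(ȳ_str) = Σₕ Wₕ²(1 − fₕ)sₕ²/nₕ with Wₕ = Nₕ/N, N = 21605.
Large: Wₕ = 0.58171720; term = 0.58171720²·(1 − 0.06023234)·375.6/757 = 0.15778801.
Medium: Wₕ = 0.41828280; term = 0.41828280²·(1 − 0.15679982)·876/1417 = 0.091202127.
Sum = 0.24899014.
SE = √(0.24899014) = 0.4990.

0.4990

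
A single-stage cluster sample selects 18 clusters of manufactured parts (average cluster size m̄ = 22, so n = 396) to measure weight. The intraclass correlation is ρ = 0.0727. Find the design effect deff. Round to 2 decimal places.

deff = 1 + (22 − 1)·0.0727 = 1 + 1.5267 = 2.5267.

2.53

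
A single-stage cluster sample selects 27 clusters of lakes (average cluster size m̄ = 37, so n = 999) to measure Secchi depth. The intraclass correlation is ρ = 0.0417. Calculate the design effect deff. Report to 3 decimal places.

2.501

deff = 1 + (37 − 1)·0.0417 = 1 + 1.5012 = 2.5012.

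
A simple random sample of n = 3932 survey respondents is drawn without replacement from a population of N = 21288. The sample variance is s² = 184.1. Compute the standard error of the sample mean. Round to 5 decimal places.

0.19538

Under SRS without replacement, Var(ȳ) = (1 − f)·s²/n with f = n/N = 3932/21288 = 0.18470500.
Var(ȳ) = (1 − 0.18470500)·184.1/3932 = 0.81529500·0.046820956 = 0.038172892.
SE(ȳ) = √(0.038172892) = 0.19538.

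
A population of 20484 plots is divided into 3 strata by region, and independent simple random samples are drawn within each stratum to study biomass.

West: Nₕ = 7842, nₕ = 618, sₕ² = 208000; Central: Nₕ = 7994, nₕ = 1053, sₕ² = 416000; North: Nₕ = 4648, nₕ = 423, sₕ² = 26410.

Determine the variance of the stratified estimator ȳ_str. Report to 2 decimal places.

100.61

Var(ȳ_str) = Σₕ Wₕ²(1 − fₕ)sₕ²/nₕ with Wₕ = Nₕ/N, N = 20484.
West: Wₕ = 0.38283538; term = 0.38283538²·(1 − 0.07880643)·208000/618 = 45.441211.
Central: Wₕ = 0.39025581; term = 0.39025581²·(1 − 0.13172379)·416000/1053 = 52.242219.
North: Wₕ = 0.22690881; term = 0.22690881²·(1 − 0.09100688)·26410/423 = 2.9220748.
Sum = 100.6055.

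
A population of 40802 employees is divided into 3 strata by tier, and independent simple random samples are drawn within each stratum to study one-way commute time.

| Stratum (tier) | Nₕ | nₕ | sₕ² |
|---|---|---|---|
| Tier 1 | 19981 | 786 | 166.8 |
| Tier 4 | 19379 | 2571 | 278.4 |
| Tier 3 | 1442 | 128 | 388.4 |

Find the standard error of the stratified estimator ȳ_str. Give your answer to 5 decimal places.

0.27116

Var(ȳ_str) = Σₕ Wₕ²(1 − fₕ)sₕ²/nₕ with Wₕ = Nₕ/N, N = 40802.
Tier 1: Wₕ = 0.48970639; term = 0.48970639²·(1 − 0.03933737)·166.8/786 = 0.048889538.
Tier 4: Wₕ = 0.47495221; term = 0.47495221²·(1 − 0.13266938)·278.4/2571 = 0.021186131.
Tier 3: Wₕ = 0.03534140; term = 0.03534140²·(1 − 0.08876560)·388.4/128 = 0.0034535598.
Sum = 0.073529229.
SE = √(0.073529229) = 0.27116.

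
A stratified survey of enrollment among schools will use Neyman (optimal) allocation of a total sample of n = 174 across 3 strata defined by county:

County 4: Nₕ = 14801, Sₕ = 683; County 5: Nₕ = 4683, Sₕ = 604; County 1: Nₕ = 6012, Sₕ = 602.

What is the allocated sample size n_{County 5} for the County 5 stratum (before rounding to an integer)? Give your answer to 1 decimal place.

29.7

Neyman allocation: nₕ = n·NₕSₕ / Σⱼ NⱼSⱼ.
Σ NⱼSⱼ = 14801·683 + 4683·604 + 6012·602 = 1.6556839 × 10^7.
n_{County 5} = 174·4683·604 / (1.6556839 × 10^7) = 29.7.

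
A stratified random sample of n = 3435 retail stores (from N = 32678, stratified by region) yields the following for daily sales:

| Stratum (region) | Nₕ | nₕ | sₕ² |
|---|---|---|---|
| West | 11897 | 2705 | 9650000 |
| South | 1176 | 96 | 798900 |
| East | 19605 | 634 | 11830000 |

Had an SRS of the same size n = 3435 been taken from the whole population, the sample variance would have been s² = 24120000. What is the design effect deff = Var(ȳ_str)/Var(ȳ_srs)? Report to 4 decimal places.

1.0940

Var(ȳ_str) = Σ Wₕ²(1−fₕ)sₕ²/nₕ with Wₕ = Nₕ/32678:
  West: (11897/32678)²·(1−2705/11897)·9650000/2705 = 365.33946
  South: (1176/32678)²·(1−96/1176)·798900/96 = 9.8978605
  East: (19605/32678)²·(1−634/19605)·11830000/634 = 6498.9264
  → Var(ȳ_str) = 6874.1637.
Var(ȳ_srs) = (1 − 3435/32678)·24120000/3435 = 6283.7228.
deff = 6874.1637 / 6283.7228 = 1.0940.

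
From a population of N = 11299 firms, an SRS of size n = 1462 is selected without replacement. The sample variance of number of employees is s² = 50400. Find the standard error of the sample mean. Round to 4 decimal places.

5.4784

Under SRS without replacement, Var(ȳ) = (1 − f)·s²/n with f = n/N = 1462/11299 = 0.12939198.
Var(ȳ) = (1 − 0.12939198)·50400/1462 = 0.87060802·34.473324 = 30.012752.
SE(ȳ) = √(30.012752) = 5.4784.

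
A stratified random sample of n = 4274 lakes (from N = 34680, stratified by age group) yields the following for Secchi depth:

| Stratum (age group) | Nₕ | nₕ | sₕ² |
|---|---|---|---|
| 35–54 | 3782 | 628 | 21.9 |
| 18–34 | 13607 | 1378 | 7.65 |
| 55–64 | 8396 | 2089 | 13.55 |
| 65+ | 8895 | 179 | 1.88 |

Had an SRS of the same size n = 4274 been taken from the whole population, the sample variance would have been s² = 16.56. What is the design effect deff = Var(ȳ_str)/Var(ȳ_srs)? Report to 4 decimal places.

0.6113

Var(ȳ_str) = Σ Wₕ²(1−fₕ)sₕ²/nₕ with Wₕ = Nₕ/34680:
  35–54: (3782/34680)²·(1−628/3782)·21.9/628 = 3.458673 × 10^-4
  18–34: (13607/34680)²·(1−1378/13607)·7.65/1378 = 7.6808161 × 10^-4
  55–64: (8396/34680)²·(1−2089/8396)·13.55/2089 = 2.8558667 × 10^-4
  65+: (8895/34680)²·(1−179/8895)·1.88/179 = 6.7703296 × 10^-4
  → Var(ȳ_str) = 0.0020765685.
Var(ȳ_srs) = (1 − 4274/34680)·16.56/4274 = 0.0033970819.
deff = 0.0020765685 / 0.0033970819 = 0.6113.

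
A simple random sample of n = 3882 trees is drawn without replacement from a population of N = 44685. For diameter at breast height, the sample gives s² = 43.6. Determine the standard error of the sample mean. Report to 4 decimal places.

Under SRS without replacement, Var(ȳ) = (1 − f)·s²/n with f = n/N = 3882/44685 = 0.08687479.
Var(ȳ) = (1 − 0.08687479)·43.6/3882 = 0.91312521·0.011231324 = 0.010255605.
SE(ȳ) = √(0.010255605) = 0.1013.

0.1013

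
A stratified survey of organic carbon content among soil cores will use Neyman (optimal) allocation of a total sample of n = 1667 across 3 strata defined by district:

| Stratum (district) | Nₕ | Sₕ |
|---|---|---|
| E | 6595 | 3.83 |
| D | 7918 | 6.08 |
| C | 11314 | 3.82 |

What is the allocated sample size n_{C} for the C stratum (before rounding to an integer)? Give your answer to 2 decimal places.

Neyman allocation: nₕ = n·NₕSₕ / Σⱼ NⱼSⱼ.
Σ NⱼSⱼ = 6595·3.83 + 7918·6.08 + 11314·3.82 = 116619.77.
n_{C} = 1667·11314·3.82 / 116619.77 = 617.79.

617.79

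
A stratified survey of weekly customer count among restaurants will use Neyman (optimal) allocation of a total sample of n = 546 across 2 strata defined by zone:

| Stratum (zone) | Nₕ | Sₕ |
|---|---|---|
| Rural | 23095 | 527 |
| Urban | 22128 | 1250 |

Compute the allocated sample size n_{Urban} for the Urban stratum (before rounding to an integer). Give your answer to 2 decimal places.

Neyman allocation: nₕ = n·NₕSₕ / Σⱼ NⱼSⱼ.
Σ NⱼSⱼ = 23095·527 + 22128·1250 = 3.9831065 × 10^7.
n_{Urban} = 546·22128·1250 / (3.9831065 × 10^7) = 379.16.

379.16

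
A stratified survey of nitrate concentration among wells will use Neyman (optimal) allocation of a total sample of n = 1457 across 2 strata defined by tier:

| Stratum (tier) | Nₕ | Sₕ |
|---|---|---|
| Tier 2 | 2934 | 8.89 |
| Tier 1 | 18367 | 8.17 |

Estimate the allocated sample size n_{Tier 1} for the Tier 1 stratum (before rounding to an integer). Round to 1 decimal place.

Neyman allocation: nₕ = n·NₕSₕ / Σⱼ NⱼSⱼ.
Σ NⱼSⱼ = 2934·8.89 + 18367·8.17 = 176141.65.
n_{Tier 1} = 1457·18367·8.17 / 176141.65 = 1241.2.

1241.2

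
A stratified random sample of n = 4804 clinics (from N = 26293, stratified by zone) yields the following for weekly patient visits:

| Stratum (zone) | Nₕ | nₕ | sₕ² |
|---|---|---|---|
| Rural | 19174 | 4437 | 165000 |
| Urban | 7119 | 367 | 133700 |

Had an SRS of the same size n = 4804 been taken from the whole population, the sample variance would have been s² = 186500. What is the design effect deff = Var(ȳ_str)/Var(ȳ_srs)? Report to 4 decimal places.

Var(ȳ_str) = Σ Wₕ²(1−fₕ)sₕ²/nₕ with Wₕ = Nₕ/26293:
  Rural: (19174/26293)²·(1−4437/19174)·165000/4437 = 15.199736
  Urban: (7119/26293)²·(1−367/7119)·133700/367 = 25.330076
  → Var(ȳ_str) = 40.529812.
Var(ȳ_srs) = (1 − 4804/26293)·186500/4804 = 31.728672.
deff = 40.529812 / 31.728672 = 1.2774.

1.2774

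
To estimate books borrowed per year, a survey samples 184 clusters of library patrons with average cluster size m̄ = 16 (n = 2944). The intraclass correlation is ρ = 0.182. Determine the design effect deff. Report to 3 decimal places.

deff = 1 + (16 − 1)·0.182 = 1 + 2.73 = 3.73.

3.730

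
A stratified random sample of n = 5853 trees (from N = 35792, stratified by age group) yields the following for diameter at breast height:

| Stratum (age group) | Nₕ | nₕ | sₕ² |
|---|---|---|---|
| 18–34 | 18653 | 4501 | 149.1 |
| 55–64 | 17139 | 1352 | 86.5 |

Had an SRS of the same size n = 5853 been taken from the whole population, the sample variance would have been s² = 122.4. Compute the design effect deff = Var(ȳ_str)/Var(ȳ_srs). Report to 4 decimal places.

1.1627

Var(ȳ_str) = Σ Wₕ²(1−fₕ)sₕ²/nₕ with Wₕ = Nₕ/35792:
  18–34: (18653/35792)²·(1−4501/18653)·149.1/4501 = 0.0068259516
  55–64: (17139/35792)²·(1−1352/17139)·86.5/1352 = 0.013513025
  → Var(ȳ_str) = 0.020338977.
Var(ȳ_srs) = (1 − 5853/35792)·122.4/5853 = 0.017492594.
deff = 0.020338977 / 0.017492594 = 1.1627.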